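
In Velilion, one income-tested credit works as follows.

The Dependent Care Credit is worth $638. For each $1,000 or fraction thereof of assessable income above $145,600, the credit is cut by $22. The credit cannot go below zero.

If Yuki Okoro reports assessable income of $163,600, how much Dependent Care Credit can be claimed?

$242

Dependent Care Credit: income exceeds $145,600 by $18,000, which is 18 full-or-partial $1,000 increments; reduction = 18 × $22 = $396, leaving $242.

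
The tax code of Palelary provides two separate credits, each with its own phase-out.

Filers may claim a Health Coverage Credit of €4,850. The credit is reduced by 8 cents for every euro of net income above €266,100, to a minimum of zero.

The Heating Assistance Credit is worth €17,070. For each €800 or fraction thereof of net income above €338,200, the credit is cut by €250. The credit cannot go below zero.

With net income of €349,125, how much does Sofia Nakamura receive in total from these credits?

€13,570

Health Coverage Credit: 8% of the €83,025 excess over €266,100 is €6,642 ≥ base, so the credit is €0.
Heating Assistance Credit: income exceeds €338,200 by €10,925, which is 14 full-or-partial €800 increments; reduction = 14 × €250 = €3,500, leaving €13,570.
Total: €0 + €13,570 = €13,570.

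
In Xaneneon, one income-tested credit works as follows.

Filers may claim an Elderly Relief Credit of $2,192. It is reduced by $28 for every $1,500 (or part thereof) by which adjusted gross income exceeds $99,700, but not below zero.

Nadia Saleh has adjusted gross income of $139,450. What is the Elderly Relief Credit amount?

Elderly Relief Credit: income exceeds $99,700 by $39,750, which is 27 full-or-partial $1,500 increments; reduction = 27 × $28 = $756, leaving $1,436.

$1,436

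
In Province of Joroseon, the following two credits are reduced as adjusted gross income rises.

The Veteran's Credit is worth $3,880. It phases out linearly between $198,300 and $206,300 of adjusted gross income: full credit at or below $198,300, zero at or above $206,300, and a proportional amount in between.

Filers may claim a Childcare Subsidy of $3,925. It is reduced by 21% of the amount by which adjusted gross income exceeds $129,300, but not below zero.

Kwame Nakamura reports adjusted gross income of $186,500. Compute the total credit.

$3,880

Veteran's Credit: $186,500 is at or below the $198,300 threshold, so the full $3,880 applies.
Childcare Subsidy: 21% of the $57,200 excess over $129,300 is $12,012 ≥ base, so the credit is $0.
Total: $3,880 + $0 = $3,880.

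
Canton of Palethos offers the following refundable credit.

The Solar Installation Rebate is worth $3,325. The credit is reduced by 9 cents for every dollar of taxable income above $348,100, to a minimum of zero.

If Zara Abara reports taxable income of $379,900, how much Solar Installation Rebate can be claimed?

$463

Solar Installation Rebate: 9% of the $31,800 excess over $348,100 is $2,862; credit = $3,325 − $2,862 = $463.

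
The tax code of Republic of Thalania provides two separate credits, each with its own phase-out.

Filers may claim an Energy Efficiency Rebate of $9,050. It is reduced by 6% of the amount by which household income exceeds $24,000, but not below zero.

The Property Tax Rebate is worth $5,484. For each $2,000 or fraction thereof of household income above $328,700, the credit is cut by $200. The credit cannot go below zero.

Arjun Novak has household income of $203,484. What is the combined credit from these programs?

$5,484

Energy Efficiency Rebate: 6% of the $179,484 excess over $24,000 is $10,769.04 ≥ base, so the credit is $0.
Property Tax Rebate: $203,484 is at or below the $328,700 threshold, so the full $5,484 applies.
Total: $0 + $5,484 = $5,484.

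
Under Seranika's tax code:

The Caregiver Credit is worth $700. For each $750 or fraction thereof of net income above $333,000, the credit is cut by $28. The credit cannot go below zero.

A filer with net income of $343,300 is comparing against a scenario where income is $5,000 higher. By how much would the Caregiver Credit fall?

$196

At $343,300 — income exceeds $333,000 by $10,300, which is 14 full-or-partial $750 increments; reduction = 14 × $28 = $392, leaving $308.
At $348,300 — income exceeds $333,000 by $15,300, which is 21 full-or-partial $750 increments; reduction = 21 × $28 = $588, leaving $112.
Lost: $308 − $112 = $196.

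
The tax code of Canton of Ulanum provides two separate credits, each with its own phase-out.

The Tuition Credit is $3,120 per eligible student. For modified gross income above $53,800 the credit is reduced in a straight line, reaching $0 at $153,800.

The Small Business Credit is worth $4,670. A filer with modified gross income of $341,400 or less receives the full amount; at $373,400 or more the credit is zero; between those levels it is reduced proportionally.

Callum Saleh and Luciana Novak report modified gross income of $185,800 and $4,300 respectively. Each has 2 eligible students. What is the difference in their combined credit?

$6,240

Callum ($185,800): Tuition Credit: base = 2 × $3,120 = $6,240. $185,800 is at or above $153,800, so the credit is $0. Small Business Credit: $185,800 is at or below the $341,400 threshold, so the full $4,670 applies. total $0 + $4,670 = $4,670
Luciana ($4,300): Tuition Credit: base = 2 × $3,120 = $6,240. $4,300 is at or below the $53,800 threshold, so the full $6,240 applies. Small Business Credit: $4,300 is at or below the $341,400 threshold, so the full $4,670 applies. total $6,240 + $4,670 = $10,910
Difference: |$4,670 − $10,910| = $6,240.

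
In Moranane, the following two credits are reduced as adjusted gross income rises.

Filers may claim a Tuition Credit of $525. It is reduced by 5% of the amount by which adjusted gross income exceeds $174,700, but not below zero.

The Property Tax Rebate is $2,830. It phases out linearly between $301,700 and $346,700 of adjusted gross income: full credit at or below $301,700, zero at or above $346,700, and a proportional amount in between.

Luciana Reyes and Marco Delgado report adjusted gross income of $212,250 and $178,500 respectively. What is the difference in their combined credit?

Luciana ($212,250): Tuition Credit: 5% of the $37,550 excess over $174,700 is $1,877.50 ≥ base, so the credit is $0. Property Tax Rebate: $212,250 is at or below the $301,700 threshold, so the full $2,830 applies. total $0 + $2,830 = $2,830
Marco ($178,500): Tuition Credit: 5% of the $3,800 excess over $174,700 is $190; credit = $525 − $190 = $335. Property Tax Rebate: $178,500 is at or below the $301,700 threshold, so the full $2,830 applies. total $335 + $2,830 = $3,165
Difference: |$2,830 − $3,165| = $335.

$335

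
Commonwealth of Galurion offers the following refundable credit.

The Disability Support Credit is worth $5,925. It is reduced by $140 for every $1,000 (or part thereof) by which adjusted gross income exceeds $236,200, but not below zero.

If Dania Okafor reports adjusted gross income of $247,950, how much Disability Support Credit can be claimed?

$4,245

Disability Support Credit: income exceeds $236,200 by $11,750, which is 12 full-or-partial $1,000 increments; reduction = 12 × $140 = $1,680, leaving $4,245.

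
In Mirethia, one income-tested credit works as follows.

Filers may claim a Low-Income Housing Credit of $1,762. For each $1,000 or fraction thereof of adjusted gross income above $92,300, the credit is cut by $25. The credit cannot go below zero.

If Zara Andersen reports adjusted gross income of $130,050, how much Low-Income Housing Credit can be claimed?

$812

Low-Income Housing Credit: income exceeds $92,300 by $37,750, which is 38 full-or-partial $1,000 increments; reduction = 38 × $25 = $950, leaving $812.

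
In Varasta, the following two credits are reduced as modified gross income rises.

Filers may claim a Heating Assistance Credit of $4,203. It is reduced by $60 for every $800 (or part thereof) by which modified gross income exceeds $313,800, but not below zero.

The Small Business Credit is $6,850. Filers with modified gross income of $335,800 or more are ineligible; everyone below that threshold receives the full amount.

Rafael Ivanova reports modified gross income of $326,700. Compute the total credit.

$10,033

Heating Assistance Credit: income exceeds $313,800 by $12,900, which is 17 full-or-partial $800 increments; reduction = 17 × $60 = $1,020, leaving $3,183.
Small Business Credit: $326,700 is below the $335,800 cutoff, so the full $6,850 applies.
Total: $3,183 + $6,850 = $10,033.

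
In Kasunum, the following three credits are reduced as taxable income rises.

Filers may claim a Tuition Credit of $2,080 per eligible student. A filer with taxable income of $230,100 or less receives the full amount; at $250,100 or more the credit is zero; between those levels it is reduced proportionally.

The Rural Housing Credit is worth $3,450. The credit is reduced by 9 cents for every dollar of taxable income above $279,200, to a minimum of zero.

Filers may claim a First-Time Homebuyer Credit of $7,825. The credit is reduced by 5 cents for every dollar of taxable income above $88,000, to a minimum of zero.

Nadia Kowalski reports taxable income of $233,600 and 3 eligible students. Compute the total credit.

Tuition Credit: base = 3 × $2,080 = $6,240. $233,600 is $3,500 into a $20,000 phase-out range, leaving 16,500/20,000 of the credit: $6,240 × 16,500/20,000 = $5,148.
Rural Housing Credit: $233,600 is at or below the $279,200 threshold, so the full $3,450 applies.
First-Time Homebuyer Credit: 5% of the $145,600 excess over $88,000 is $7,280; credit = $7,825 − $7,280 = $545.
Total: $5,148 + $3,450 + $545 = $9,143.

$9,143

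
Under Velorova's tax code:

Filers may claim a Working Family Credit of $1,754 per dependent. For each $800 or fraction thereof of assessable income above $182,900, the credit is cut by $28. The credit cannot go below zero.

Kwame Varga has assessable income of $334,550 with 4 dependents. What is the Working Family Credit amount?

Working Family Credit: base = 4 × $1,754 = $7,016. income exceeds $182,900 by $151,650, which is 190 full-or-partial $800 increments; reduction = 190 × $28 = $5,320, leaving $1,696.

$1,696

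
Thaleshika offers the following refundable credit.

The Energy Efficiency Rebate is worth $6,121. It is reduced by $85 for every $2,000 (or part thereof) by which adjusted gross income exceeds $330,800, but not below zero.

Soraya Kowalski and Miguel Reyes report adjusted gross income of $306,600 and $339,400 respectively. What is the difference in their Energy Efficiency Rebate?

Soraya ($306,600): Energy Efficiency Rebate: $306,600 is at or below the $330,800 threshold, so the full $6,121 applies.
Miguel ($339,400): Energy Efficiency Rebate: income exceeds $330,800 by $8,600, which is 5 full-or-partial $2,000 increments; reduction = 5 × $85 = $425, leaving $5,696.
Difference: |$6,121 − $5,696| = $425.

$425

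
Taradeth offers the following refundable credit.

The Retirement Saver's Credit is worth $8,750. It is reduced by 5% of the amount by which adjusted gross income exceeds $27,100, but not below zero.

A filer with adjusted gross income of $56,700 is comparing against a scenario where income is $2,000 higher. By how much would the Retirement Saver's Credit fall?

$100

At $56,700 — 5% of the $29,600 excess over $27,100 is $1,480; credit = $8,750 − $1,480 = $7,270.
At $58,700 — 5% of the $31,600 excess over $27,100 is $1,580; credit = $8,750 − $1,580 = $7,170.
Lost: $7,270 − $7,170 = $100.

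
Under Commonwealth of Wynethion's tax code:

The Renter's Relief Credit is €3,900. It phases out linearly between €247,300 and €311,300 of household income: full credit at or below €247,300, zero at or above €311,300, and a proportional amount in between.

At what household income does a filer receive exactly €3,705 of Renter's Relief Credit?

€250,500

€3,705 is 3,705/3,900 of the full €3,900, so 195/3,900 of the €64,000 range has been used: income = €247,300 + €64,000 × 195/3,900 = €250,500.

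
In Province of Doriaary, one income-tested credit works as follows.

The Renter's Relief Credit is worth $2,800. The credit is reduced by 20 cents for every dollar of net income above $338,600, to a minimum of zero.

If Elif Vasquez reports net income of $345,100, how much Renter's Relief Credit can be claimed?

$1,500

Renter's Relief Credit: 20% of the $6,500 excess over $338,600 is $1,300; credit = $2,800 − $1,300 = $1,500.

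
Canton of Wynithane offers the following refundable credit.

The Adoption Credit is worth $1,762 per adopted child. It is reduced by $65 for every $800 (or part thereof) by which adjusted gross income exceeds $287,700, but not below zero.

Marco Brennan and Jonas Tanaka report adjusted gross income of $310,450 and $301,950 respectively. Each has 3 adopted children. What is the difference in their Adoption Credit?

$715

Marco ($310,450): Adoption Credit: base = 3 × $1,762 = $5,286. income exceeds $287,700 by $22,750, which is 29 full-or-partial $800 increments; reduction = 29 × $65 = $1,885, leaving $3,401.
Jonas ($301,950): Adoption Credit: base = 3 × $1,762 = $5,286. income exceeds $287,700 by $14,250, which is 18 full-or-partial $800 increments; reduction = 18 × $65 = $1,170, leaving $4,116.
Difference: |$3,401 − $4,116| = $715.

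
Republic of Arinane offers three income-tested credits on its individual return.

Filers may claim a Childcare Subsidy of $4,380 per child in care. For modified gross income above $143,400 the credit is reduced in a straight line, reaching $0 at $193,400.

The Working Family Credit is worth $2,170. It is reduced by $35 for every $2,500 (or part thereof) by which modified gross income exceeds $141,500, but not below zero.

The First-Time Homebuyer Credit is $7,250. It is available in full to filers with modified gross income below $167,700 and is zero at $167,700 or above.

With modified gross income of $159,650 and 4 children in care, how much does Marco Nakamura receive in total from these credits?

Childcare Subsidy: base = 4 × $4,380 = $17,520. $159,650 is $16,250 into a $50,000 phase-out range, leaving 33,750/50,000 of the credit: $17,520 × 33,750/50,000 = $11,826.
Working Family Credit: income exceeds $141,500 by $18,150, which is 8 full-or-partial $2,500 increments; reduction = 8 × $35 = $280, leaving $1,890.
First-Time Homebuyer Credit: $159,650 is below the $167,700 cutoff, so the full $7,250 applies.
Total: $11,826 + $1,890 + $7,250 = $20,966.

$20,966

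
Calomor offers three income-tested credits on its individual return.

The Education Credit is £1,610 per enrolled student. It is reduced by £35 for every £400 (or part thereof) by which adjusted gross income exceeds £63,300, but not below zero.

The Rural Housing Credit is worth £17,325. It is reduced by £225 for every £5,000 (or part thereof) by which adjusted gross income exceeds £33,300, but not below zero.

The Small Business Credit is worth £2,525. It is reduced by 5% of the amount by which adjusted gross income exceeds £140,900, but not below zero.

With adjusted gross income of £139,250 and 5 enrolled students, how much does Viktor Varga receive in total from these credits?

Education Credit: base = 5 × £1,610 = £8,050. income exceeds £63,300 by £75,950, which is 190 full-or-partial £400 increments; reduction = 190 × £35 = £6,650, leaving £1,400.
Rural Housing Credit: income exceeds £33,300 by £105,950, which is 22 full-or-partial £5,000 increments; reduction = 22 × £225 = £4,950, leaving £12,375.
Small Business Credit: £139,250 is at or below the £140,900 threshold, so the full £2,525 applies.
Total: £1,400 + £12,375 + £2,525 = £16,300.

£16,300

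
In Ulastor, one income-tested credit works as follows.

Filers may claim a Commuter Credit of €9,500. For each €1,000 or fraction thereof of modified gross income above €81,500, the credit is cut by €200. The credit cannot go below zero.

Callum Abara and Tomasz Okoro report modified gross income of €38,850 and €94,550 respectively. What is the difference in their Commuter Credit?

€2,800

Callum (€38,850): Commuter Credit: €38,850 is at or below the €81,500 threshold, so the full €9,500 applies.
Tomasz (€94,550): Commuter Credit: income exceeds €81,500 by €13,050, which is 14 full-or-partial €1,000 increments; reduction = 14 × €200 = €2,800, leaving €6,700.
Difference: |€9,500 − €6,700| = €2,800.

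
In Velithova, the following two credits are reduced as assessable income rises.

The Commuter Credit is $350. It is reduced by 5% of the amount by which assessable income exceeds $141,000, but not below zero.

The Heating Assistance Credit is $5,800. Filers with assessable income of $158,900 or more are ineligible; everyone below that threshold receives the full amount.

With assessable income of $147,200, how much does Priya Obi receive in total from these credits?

Commuter Credit: 5% of the $6,200 excess over $141,000 is $310; credit = $350 − $310 = $40.
Heating Assistance Credit: $147,200 is below the $158,900 cutoff, so the full $5,800 applies.
Total: $40 + $5,800 = $5,840.

$5,840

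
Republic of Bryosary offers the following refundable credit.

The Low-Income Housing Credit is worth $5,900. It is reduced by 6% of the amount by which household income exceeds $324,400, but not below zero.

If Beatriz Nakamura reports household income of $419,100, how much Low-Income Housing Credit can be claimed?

Low-Income Housing Credit: 6% of the $94,700 excess over $324,400 is $5,682; credit = $5,900 − $5,682 = $218.

$218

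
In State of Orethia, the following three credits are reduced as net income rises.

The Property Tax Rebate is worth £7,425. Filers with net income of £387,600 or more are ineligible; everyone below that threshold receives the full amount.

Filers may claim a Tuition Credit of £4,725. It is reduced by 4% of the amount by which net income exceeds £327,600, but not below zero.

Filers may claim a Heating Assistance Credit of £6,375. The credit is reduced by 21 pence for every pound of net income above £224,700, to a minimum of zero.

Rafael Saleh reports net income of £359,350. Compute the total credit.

Property Tax Rebate: £359,350 is below the £387,600 cutoff, so the full £7,425 applies.
Tuition Credit: 4% of the £31,750 excess over £327,600 is £1,270; credit = £4,725 − £1,270 = £3,455.
Heating Assistance Credit: 21% of the £134,650 excess over £224,700 is £28,276.50 ≥ base, so the credit is £0.
Total: £7,425 + £3,455 + £0 = £10,880.

£10,880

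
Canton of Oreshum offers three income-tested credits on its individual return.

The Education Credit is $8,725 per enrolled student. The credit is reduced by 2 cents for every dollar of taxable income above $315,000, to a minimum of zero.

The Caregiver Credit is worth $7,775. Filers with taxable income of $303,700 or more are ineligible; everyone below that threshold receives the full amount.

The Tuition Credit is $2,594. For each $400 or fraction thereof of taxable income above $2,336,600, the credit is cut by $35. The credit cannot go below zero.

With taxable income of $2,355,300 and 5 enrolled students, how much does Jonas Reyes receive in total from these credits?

$3,768

Education Credit: base = 5 × $8,725 = $43,625. 2% of the $2,040,300 excess over $315,000 is $40,806; credit = $43,625 − $40,806 = $2,819.
Caregiver Credit: $2,355,300 meets or exceeds the $303,700 cutoff, so the credit is $0.
Tuition Credit: income exceeds $2,336,600 by $18,700, which is 47 full-or-partial $400 increments; reduction = 47 × $35 = $1,645, leaving $949.
Total: $2,819 + $0 + $949 = $3,768.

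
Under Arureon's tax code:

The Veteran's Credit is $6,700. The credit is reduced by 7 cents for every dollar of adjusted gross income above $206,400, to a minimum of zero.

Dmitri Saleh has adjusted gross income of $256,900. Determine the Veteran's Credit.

Veteran's Credit: 7% of the $50,500 excess over $206,400 is $3,535; credit = $6,700 − $3,535 = $3,165.

$3,165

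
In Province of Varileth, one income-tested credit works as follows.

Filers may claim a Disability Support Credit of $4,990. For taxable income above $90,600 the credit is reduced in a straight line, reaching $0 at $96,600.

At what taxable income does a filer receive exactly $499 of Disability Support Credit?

$499 is 499/4,990 of the full $4,990, so 4,491/4,990 of the $6,000 range has been used: income = $90,600 + $6,000 × 4,491/4,990 = $96,000.

$96,000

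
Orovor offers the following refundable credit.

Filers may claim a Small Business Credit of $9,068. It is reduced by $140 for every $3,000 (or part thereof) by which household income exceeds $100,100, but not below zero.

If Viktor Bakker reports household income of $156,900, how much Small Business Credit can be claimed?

Small Business Credit: income exceeds $100,100 by $56,800, which is 19 full-or-partial $3,000 increments; reduction = 19 × $140 = $2,660, leaving $6,408.

$6,408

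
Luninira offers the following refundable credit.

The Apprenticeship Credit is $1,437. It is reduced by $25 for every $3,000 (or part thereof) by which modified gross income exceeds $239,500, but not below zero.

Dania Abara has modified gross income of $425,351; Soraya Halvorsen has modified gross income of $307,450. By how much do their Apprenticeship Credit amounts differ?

Dania ($425,351): Apprenticeship Credit: income exceeds $239,500 by $185,851 → 62 increments × $25 = $1,550 ≥ base, so the credit is $0.
Soraya ($307,450): Apprenticeship Credit: income exceeds $239,500 by $67,950, which is 23 full-or-partial $3,000 increments; reduction = 23 × $25 = $575, leaving $862.
Difference: |$0 − $862| = $862.

$862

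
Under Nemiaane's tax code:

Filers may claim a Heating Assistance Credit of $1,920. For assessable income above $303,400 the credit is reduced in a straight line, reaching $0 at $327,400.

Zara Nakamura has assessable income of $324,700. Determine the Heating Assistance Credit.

Heating Assistance Credit: $324,700 is $21,300 into a $24,000 phase-out range, leaving 2,700/24,000 of the credit: $1,920 × 2,700/24,000 = $216.

$216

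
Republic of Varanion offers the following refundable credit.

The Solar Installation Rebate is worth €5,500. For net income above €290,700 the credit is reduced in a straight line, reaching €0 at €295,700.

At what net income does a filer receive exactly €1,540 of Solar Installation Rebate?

€294,300

€1,540 is 1,540/5,500 of the full €5,500, so 3,960/5,500 of the €5,000 range has been used: income = €290,700 + €5,000 × 3,960/5,500 = €294,300.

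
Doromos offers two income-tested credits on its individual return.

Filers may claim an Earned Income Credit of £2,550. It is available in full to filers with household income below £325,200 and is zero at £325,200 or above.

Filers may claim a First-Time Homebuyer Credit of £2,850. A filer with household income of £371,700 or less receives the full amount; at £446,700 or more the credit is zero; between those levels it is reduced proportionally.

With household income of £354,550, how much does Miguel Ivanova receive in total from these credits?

£2,850

Earned Income Credit: £354,550 meets or exceeds the £325,200 cutoff, so the credit is £0.
First-Time Homebuyer Credit: £354,550 is at or below the £371,700 threshold, so the full £2,850 applies.
Total: £0 + £2,850 = £2,850.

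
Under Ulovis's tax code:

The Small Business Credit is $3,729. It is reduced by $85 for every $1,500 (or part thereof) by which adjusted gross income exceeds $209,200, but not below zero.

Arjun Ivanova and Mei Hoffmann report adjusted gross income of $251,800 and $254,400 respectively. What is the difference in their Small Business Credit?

Arjun ($251,800): Small Business Credit: income exceeds $209,200 by $42,600, which is 29 full-or-partial $1,500 increments; reduction = 29 × $85 = $2,465, leaving $1,264.
Mei ($254,400): Small Business Credit: income exceeds $209,200 by $45,200, which is 31 full-or-partial $1,500 increments; reduction = 31 × $85 = $2,635, leaving $1,094.
Difference: |$1,264 − $1,094| = $170.

$170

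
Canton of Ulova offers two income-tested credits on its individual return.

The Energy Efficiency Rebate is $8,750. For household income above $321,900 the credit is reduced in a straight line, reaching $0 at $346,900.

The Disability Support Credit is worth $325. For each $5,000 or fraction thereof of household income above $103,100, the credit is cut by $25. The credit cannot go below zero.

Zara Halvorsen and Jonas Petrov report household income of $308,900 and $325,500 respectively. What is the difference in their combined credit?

Zara ($308,900): Energy Efficiency Rebate: $308,900 is at or below the $321,900 threshold, so the full $8,750 applies. Disability Support Credit: income exceeds $103,100 by $205,800 → 42 increments × $25 = $1,050 ≥ base, so the credit is $0. total $8,750 + $0 = $8,750
Jonas ($325,500): Energy Efficiency Rebate: $325,500 is $3,600 into a $25,000 phase-out range, leaving 21,400/25,000 of the credit: $8,750 × 21,400/25,000 = $7,490. Disability Support Credit: income exceeds $103,100 by $222,400 → 45 increments × $25 = $1,125 ≥ base, so the credit is $0. total $7,490 + $0 = $7,490
Difference: |$8,750 − $7,490| = $1,260.

$1,260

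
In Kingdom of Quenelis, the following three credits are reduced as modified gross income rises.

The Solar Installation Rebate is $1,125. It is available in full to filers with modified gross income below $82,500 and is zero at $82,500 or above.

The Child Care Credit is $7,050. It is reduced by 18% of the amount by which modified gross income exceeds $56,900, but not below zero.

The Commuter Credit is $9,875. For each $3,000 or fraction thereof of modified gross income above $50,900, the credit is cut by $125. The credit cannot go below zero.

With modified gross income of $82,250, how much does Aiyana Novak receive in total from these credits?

$12,112

Solar Installation Rebate: $82,250 is below the $82,500 cutoff, so the full $1,125 applies.
Child Care Credit: 18% of the $25,350 excess over $56,900 is $4,563; credit = $7,050 − $4,563 = $2,487.
Commuter Credit: income exceeds $50,900 by $31,350, which is 11 full-or-partial $3,000 increments; reduction = 11 × $125 = $1,375, leaving $8,500.
Total: $1,125 + $2,487 + $8,500 = $12,112.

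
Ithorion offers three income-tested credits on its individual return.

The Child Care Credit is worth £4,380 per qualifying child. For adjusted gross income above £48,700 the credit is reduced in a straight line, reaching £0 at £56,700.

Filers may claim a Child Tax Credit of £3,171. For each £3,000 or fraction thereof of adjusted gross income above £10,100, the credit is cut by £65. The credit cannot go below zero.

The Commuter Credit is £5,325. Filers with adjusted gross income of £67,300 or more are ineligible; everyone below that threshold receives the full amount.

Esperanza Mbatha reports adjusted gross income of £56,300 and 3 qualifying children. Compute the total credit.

Child Care Credit: base = 3 × £4,380 = £13,140. £56,300 is £7,600 into a £8,000 phase-out range, leaving 400/8,000 of the credit: £13,140 × 400/8,000 = £657.
Child Tax Credit: income exceeds £10,100 by £46,200, which is 16 full-or-partial £3,000 increments; reduction = 16 × £65 = £1,040, leaving £2,131.
Commuter Credit: £56,300 is below the £67,300 cutoff, so the full £5,325 applies.
Total: £657 + £2,131 + £5,325 = £8,113.

£8,113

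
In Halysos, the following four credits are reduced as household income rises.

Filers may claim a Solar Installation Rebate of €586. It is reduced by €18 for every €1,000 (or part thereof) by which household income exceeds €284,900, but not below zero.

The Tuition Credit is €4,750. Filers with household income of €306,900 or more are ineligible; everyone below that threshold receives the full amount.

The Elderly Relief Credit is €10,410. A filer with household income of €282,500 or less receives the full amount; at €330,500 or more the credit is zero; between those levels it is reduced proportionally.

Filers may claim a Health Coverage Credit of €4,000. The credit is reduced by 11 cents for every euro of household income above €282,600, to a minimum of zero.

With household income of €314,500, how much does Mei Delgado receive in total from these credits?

Solar Installation Rebate: income exceeds €284,900 by €29,600, which is 30 full-or-partial €1,000 increments; reduction = 30 × €18 = €540, leaving €46.
Tuition Credit: €314,500 meets or exceeds the €306,900 cutoff, so the credit is €0.
Elderly Relief Credit: €314,500 is €32,000 into a €48,000 phase-out range, leaving 16,000/48,000 of the credit: €10,410 × 16,000/48,000 = €3,470.
Health Coverage Credit: 11% of the €31,900 excess over €282,600 is €3,509; credit = €4,000 − €3,509 = €491.
Total: €46 + €0 + €3,470 + €491 = €4,007.

€4,007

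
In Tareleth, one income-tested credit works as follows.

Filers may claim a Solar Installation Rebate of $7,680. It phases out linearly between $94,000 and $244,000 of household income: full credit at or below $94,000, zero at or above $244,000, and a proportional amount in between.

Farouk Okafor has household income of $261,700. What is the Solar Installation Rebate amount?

Solar Installation Rebate: $261,700 is at or above $244,000, so the credit is $0.

$0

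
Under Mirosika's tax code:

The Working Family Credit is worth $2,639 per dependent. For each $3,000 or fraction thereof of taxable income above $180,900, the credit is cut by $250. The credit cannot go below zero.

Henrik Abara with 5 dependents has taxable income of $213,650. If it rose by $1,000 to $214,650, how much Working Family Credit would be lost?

$250

At $213,650 — base = 5 × $2,639 = $13,195. income exceeds $180,900 by $32,750, which is 11 full-or-partial $3,000 increments; reduction = 11 × $250 = $2,750, leaving $10,445.
At $214,650 — base = 5 × $2,639 = $13,195. income exceeds $180,900 by $33,750, which is 12 full-or-partial $3,000 increments; reduction = 12 × $250 = $3,000, leaving $10,195.
Lost: $10,445 − $10,195 = $250.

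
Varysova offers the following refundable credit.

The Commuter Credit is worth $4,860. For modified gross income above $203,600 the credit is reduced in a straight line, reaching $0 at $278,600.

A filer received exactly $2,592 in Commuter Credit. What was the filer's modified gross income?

$2,592 is 2,592/4,860 of the full $4,860, so 2,268/4,860 of the $75,000 range has been used: income = $203,600 + $75,000 × 2,268/4,860 = $238,600.

$238,600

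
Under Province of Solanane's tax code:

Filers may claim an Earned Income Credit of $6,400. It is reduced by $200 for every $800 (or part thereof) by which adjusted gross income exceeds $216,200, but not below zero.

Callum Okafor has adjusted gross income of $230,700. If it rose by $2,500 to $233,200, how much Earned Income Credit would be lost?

$600

At $230,700 — income exceeds $216,200 by $14,500, which is 19 full-or-partial $800 increments; reduction = 19 × $200 = $3,800, leaving $2,600.
At $233,200 — income exceeds $216,200 by $17,000, which is 22 full-or-partial $800 increments; reduction = 22 × $200 = $4,400, leaving $2,000.
Lost: $2,600 − $2,000 = $600.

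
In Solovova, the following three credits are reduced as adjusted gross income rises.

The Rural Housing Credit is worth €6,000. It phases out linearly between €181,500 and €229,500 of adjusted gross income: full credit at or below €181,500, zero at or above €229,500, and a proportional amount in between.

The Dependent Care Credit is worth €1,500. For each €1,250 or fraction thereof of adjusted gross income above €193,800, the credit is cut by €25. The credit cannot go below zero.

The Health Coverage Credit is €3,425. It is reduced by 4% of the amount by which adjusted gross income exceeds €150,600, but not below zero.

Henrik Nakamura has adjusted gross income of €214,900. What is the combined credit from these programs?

€3,753

Rural Housing Credit: €214,900 is €33,400 into a €48,000 phase-out range, leaving 14,600/48,000 of the credit: €6,000 × 14,600/48,000 = €1,825.
Dependent Care Credit: income exceeds €193,800 by €21,100, which is 17 full-or-partial €1,250 increments; reduction = 17 × €25 = €425, leaving €1,075.
Health Coverage Credit: 4% of the €64,300 excess over €150,600 is €2,572; credit = €3,425 − €2,572 = €853.
Total: €1,825 + €1,075 + €853 = €3,753.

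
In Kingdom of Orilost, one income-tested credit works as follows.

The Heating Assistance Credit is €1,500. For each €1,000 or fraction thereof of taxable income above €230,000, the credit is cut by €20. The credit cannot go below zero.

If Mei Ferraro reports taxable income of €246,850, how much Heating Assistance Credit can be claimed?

€1,160

Heating Assistance Credit: income exceeds €230,000 by €16,850, which is 17 full-or-partial €1,000 increments; reduction = 17 × €20 = €340, leaving €1,160.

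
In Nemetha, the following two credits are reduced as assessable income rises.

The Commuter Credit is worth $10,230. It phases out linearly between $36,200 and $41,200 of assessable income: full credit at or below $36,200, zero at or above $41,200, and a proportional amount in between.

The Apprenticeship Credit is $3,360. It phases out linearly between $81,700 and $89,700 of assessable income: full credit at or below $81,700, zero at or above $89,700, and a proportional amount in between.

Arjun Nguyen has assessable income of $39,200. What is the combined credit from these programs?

$7,452

Commuter Credit: $39,200 is $3,000 into a $5,000 phase-out range, leaving 2,000/5,000 of the credit: $10,230 × 2,000/5,000 = $4,092.
Apprenticeship Credit: $39,200 is at or below the $81,700 threshold, so the full $3,360 applies.
Total: $4,092 + $3,360 = $7,452.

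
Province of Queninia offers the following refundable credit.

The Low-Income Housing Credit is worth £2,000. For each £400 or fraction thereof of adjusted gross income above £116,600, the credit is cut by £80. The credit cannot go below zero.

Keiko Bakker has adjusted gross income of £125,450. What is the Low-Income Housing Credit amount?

£160

Low-Income Housing Credit: income exceeds £116,600 by £8,850, which is 23 full-or-partial £400 increments; reduction = 23 × £80 = £1,840, leaving £160.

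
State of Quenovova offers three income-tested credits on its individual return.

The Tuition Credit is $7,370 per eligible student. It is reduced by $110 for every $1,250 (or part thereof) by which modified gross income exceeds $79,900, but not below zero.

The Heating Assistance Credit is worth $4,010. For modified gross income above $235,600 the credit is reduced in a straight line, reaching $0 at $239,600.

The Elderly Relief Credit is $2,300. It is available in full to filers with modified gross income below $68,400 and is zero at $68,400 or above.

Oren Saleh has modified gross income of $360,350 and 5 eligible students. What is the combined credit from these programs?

$12,100

Tuition Credit: base = 5 × $7,370 = $36,850. income exceeds $79,900 by $280,450, which is 225 full-or-partial $1,250 increments; reduction = 225 × $110 = $24,750, leaving $12,100.
Heating Assistance Credit: $360,350 is at or above $239,600, so the credit is $0.
Elderly Relief Credit: $360,350 meets or exceeds the $68,400 cutoff, so the credit is $0.
Total: $12,100 + $0 + $0 = $12,100.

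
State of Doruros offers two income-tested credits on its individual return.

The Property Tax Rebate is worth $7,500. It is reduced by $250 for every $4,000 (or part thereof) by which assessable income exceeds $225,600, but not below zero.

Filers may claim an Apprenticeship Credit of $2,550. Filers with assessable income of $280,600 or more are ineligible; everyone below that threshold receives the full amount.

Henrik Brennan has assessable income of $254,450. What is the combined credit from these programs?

Property Tax Rebate: income exceeds $225,600 by $28,850, which is 8 full-or-partial $4,000 increments; reduction = 8 × $250 = $2,000, leaving $5,500.
Apprenticeship Credit: $254,450 is below the $280,600 cutoff, so the full $2,550 applies.
Total: $5,500 + $2,550 = $8,050.

$8,050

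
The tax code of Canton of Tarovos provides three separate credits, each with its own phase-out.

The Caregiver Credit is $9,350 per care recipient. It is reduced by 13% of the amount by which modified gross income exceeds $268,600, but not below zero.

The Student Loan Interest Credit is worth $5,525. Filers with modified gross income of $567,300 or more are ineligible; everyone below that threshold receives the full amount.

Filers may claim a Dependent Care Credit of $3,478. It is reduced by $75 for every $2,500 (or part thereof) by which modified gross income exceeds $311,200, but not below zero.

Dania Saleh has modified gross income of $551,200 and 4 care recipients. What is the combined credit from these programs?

$6,187

Caregiver Credit: base = 4 × $9,350 = $37,400. 13% of the $282,600 excess over $268,600 is $36,738; credit = $37,400 − $36,738 = $662.
Student Loan Interest Credit: $551,200 is below the $567,300 cutoff, so the full $5,525 applies.
Dependent Care Credit: income exceeds $311,200 by $240,000 → 96 increments × $75 = $7,200 ≥ base, so the credit is $0.
Total: $662 + $5,525 + $0 = $6,187.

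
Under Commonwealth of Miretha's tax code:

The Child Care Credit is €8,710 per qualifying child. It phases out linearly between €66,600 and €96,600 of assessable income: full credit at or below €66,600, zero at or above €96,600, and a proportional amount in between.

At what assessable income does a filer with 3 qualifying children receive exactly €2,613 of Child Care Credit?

€93,600

Full credit = 3 × €8,710 = €26,130.
€2,613 is 2,613/26,130 of the full €26,130, so 23,517/26,130 of the €30,000 range has been used: income = €66,600 + €30,000 × 23,517/26,130 = €93,600.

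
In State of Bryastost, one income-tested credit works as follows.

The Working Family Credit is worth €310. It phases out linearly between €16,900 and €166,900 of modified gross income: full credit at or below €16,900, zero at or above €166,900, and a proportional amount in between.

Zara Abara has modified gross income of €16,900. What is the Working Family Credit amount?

€310

Working Family Credit: €16,900 is at or below the €16,900 threshold, so the full €310 applies.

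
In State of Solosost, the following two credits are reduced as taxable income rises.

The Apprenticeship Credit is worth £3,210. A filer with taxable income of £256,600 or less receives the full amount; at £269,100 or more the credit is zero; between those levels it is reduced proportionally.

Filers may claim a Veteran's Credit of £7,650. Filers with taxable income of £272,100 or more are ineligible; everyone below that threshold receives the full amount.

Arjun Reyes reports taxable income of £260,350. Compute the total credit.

Apprenticeship Credit: £260,350 is £3,750 into a £12,500 phase-out range, leaving 8,750/12,500 of the credit: £3,210 × 8,750/12,500 = £2,247.
Veteran's Credit: £260,350 is below the £272,100 cutoff, so the full £7,650 applies.
Total: £2,247 + £7,650 = £9,897.

£9,897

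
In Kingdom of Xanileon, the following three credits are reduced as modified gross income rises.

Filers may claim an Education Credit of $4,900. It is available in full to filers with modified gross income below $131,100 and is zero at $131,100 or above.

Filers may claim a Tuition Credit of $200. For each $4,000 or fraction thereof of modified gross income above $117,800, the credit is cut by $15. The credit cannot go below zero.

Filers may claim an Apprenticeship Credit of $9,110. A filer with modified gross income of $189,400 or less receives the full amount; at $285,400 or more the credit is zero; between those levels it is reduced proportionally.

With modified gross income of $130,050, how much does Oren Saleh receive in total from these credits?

$14,150

Education Credit: $130,050 is below the $131,100 cutoff, so the full $4,900 applies.
Tuition Credit: income exceeds $117,800 by $12,250, which is 4 full-or-partial $4,000 increments; reduction = 4 × $15 = $60, leaving $140.
Apprenticeship Credit: $130,050 is at or below the $189,400 threshold, so the full $9,110 applies.
Total: $4,900 + $140 + $9,110 = $14,150.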